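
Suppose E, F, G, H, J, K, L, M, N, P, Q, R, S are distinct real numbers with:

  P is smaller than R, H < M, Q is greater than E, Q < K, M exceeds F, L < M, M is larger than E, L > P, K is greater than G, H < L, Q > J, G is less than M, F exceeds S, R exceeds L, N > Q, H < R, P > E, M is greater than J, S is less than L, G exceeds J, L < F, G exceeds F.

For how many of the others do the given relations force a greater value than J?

Directly above J: Q, G, M.
One step further: K, N (5 so far).
Nothing else is reachable above J; 5 in all.

5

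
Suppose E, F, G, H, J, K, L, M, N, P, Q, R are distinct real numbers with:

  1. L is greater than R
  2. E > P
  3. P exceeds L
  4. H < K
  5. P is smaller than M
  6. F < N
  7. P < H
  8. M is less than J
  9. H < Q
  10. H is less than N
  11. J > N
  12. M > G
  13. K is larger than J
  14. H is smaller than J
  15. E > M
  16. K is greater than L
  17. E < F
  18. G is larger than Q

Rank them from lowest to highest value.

The consecutive links are each given: R < L; L < P; P < H; H < Q; Q < G; G < M; M < E; E < F; F < N; N < J; J < K.

R < L < P < H < Q < G < M < E < F < N < J < K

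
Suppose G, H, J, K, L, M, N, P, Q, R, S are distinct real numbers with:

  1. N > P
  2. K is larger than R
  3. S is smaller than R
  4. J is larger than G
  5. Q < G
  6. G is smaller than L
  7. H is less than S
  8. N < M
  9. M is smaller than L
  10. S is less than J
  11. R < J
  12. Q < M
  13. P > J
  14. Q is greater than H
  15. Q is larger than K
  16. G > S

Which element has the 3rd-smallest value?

The consecutive relations fix a unique order: H < S < R < K < Q < G < J < P < N < M < L.
Counting 3 from the smallest end gives R.

R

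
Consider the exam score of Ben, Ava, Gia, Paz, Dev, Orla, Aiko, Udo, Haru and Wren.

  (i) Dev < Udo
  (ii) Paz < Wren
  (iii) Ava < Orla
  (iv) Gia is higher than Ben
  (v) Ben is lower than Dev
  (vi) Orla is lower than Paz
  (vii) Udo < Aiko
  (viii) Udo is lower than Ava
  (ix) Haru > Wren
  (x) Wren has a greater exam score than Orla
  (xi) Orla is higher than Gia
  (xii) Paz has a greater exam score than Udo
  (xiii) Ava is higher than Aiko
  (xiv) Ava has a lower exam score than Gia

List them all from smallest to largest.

Each adjacent pair is fixed by a given relation: Ben < Dev; Dev < Udo; Udo < Aiko; Aiko < Ava; Ava < Gia; Gia < Orla; Orla < Paz; Paz < Wren; Wren < Haru. Chaining them end to end gives the full order.

Ben < Dev < Udo < Aiko < Ava < Gia < Orla < Paz < Wren < Haru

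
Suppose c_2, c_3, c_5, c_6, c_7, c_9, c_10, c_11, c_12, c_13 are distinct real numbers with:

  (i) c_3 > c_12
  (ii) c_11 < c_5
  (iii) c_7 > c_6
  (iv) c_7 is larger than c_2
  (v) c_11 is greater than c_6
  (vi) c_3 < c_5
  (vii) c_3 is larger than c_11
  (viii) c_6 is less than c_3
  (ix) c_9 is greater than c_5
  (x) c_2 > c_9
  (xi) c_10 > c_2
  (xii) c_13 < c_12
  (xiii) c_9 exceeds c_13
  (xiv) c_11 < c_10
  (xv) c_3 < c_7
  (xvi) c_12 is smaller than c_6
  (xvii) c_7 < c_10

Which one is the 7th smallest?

c_9

The consecutive relations fix a unique order: c_13 < c_12 < c_6 < c_11 < c_3 < c_5 < c_9 < c_2 < c_7 < c_10.
The 7th smallest is c_9.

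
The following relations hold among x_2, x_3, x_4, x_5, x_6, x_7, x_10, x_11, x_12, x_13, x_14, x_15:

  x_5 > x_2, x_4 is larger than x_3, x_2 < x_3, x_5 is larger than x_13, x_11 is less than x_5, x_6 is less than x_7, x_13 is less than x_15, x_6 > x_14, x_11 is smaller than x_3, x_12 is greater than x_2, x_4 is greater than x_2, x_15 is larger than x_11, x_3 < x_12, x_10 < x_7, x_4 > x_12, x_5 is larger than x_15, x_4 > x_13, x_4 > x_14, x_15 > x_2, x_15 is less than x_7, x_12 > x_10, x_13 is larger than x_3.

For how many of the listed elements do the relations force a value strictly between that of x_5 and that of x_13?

Chaining upward from x_13 reaches: x_4, x_15, x_7.
Chaining downward from x_5 reaches: x_11, x_2, x_3, x_15.
Strictly between x_13 and x_5 are those in both lists: x_15 — 1 element.

1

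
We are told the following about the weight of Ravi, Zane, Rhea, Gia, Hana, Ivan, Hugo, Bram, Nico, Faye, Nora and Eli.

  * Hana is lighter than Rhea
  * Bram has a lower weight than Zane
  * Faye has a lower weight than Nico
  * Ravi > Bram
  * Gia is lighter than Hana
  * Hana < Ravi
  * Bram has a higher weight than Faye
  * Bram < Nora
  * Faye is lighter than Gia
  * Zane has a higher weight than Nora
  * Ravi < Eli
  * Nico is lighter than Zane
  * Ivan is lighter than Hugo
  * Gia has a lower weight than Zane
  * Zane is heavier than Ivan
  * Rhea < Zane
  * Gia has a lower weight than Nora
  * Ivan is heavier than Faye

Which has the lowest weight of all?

Faye

Nico is not least since Faye < Nico; Gia is not least since Faye < Gia; Hana is not least since Gia < Hana; Bram is not least since Faye < Bram; Ravi is not least since Bram < Ravi; Rhea is not least since Hana < Rhea; Ivan is not least since Faye < Ivan; Nora is not least since Bram < Nora; Zane is not least since Bram < Zane; Eli is not least since Ravi < Eli; Hugo is not least since Ivan < Hugo.
Only Faye has nothing below it, so Faye is the lowest weight.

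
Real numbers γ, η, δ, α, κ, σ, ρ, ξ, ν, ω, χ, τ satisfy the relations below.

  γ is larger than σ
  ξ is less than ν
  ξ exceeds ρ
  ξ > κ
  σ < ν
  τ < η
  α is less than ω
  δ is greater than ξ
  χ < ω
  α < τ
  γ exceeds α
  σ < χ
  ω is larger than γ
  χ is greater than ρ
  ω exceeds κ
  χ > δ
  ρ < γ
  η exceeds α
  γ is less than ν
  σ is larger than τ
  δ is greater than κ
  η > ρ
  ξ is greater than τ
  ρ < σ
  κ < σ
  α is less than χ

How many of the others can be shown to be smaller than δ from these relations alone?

From δ the given relations immediately reach κ, ξ.
From those, ρ, τ — 4 in total.
From those, α — 5 in total.
No other element is forced below δ by the given relations, so the count is 5.

5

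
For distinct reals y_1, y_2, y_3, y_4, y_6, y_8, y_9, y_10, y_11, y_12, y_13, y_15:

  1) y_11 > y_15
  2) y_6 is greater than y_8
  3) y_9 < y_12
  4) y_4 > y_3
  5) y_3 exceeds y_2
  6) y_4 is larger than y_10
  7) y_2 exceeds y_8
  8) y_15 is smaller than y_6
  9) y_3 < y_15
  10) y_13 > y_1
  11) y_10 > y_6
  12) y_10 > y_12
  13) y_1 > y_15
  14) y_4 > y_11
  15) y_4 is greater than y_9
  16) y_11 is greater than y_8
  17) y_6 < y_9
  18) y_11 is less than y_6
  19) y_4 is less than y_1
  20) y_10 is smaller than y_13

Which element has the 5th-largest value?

y_12

Chaining the given pairs: y_8 < y_2 < y_3 < y_15 < y_11 < y_6 < y_9 < y_12 < y_10 < y_4 < y_1 < y_13.
The 5th largest is y_12.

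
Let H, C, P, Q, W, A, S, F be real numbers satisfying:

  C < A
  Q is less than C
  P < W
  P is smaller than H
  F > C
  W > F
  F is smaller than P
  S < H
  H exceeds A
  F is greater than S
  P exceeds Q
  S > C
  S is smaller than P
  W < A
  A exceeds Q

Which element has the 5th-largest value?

The consecutive relations fix a unique order: Q < C < S < F < P < W < A < H.
Counting 5 from the largest end gives F.

F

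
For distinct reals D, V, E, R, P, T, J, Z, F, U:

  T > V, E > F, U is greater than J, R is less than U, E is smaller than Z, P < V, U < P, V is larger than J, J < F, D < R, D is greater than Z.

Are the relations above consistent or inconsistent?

consistent

The single ordering J < F < E < Z < D < R < U < P < V < T satisfies every listed relation, so no contradiction arises.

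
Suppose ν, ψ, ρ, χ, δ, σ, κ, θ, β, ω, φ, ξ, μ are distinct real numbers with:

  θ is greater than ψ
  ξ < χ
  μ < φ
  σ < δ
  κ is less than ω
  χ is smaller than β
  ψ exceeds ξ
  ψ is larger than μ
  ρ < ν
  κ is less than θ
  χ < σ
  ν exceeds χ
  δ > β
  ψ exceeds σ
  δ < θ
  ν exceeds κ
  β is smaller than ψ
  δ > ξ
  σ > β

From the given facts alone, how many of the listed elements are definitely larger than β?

The elements the relations force above β are σ, ψ, δ, θ — no chain reaches any other.
That is 4.

4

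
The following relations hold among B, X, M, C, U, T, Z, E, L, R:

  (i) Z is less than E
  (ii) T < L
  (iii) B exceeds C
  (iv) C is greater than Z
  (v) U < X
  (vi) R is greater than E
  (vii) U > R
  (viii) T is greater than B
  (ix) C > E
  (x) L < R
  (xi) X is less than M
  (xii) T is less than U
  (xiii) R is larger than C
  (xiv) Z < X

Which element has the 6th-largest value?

Piecing the relations together gives one ordering: Z < E < C < B < T < L < R < U < X < M.
The 6th largest is T.

T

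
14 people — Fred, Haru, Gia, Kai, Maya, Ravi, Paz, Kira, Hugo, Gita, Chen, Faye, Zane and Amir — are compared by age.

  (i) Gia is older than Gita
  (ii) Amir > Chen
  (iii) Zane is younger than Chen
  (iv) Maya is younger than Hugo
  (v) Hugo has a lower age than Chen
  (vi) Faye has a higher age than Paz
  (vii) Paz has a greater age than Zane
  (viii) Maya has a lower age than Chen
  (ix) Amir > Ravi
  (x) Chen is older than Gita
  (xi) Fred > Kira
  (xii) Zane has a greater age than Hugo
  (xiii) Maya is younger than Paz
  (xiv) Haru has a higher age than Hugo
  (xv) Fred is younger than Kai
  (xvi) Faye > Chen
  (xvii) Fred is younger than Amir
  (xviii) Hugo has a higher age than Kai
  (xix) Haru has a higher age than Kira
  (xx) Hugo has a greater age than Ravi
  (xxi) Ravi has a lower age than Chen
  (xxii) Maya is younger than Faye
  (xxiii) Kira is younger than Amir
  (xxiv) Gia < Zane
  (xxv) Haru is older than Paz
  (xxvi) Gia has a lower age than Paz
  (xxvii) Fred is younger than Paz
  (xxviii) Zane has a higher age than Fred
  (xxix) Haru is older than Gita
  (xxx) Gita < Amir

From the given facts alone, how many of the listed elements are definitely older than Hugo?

From Hugo the given relations immediately reach Zane, Chen, Haru.
From those, Paz, Faye, Amir — 6 in total.
No other element is forced above Hugo by the given relations, so the count is 6.

6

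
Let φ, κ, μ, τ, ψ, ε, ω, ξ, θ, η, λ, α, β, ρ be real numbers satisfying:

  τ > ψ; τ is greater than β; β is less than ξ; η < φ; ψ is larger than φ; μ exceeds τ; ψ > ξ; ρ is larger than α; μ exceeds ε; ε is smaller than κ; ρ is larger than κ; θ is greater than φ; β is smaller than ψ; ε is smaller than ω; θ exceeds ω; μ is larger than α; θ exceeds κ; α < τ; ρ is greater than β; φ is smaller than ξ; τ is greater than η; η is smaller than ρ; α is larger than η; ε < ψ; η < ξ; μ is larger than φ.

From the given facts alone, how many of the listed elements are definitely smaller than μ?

8

The elements the relations force below μ are η, β, α, ε, φ, ξ, ψ, τ — no chain reaches any other.
That is 8.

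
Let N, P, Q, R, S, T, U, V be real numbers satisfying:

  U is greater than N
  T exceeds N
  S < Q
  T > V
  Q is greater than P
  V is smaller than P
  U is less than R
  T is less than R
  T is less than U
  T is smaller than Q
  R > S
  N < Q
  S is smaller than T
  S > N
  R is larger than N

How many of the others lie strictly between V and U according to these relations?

1

Chaining upward from V reaches: P, T, R, Q.
Chaining downward from U reaches: N, S, T.
Strictly between V and U are those in both lists: T — 1 element.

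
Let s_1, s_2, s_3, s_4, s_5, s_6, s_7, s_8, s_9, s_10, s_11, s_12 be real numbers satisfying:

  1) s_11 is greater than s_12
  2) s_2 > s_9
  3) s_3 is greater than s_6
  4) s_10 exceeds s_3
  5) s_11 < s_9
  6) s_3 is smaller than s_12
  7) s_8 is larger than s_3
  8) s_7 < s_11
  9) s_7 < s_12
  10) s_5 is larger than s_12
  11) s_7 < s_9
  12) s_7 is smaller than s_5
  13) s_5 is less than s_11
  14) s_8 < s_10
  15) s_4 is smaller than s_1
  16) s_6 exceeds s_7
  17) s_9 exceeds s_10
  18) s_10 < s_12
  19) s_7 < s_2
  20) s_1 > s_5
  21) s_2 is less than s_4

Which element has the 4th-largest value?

s_9

Chaining the given pairs: s_7 < s_6 < s_3 < s_8 < s_10 < s_12 < s_5 < s_11 < s_9 < s_2 < s_4 < s_1.
The 4th largest is s_9.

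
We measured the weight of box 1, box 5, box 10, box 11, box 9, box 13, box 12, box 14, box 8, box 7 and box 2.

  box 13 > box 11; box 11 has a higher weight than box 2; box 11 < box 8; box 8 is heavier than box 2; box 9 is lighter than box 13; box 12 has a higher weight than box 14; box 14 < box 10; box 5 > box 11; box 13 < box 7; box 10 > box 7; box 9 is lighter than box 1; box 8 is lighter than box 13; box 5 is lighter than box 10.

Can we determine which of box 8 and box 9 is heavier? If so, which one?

Following every chain through box 9: above box 9 we get box 1, box 13, box 7, box 10.
box 8 is not reached, and no chain runs the other way from box 8 to box 9.
So the given relations leave the order of box 9 and box 8 undetermined.

undetermined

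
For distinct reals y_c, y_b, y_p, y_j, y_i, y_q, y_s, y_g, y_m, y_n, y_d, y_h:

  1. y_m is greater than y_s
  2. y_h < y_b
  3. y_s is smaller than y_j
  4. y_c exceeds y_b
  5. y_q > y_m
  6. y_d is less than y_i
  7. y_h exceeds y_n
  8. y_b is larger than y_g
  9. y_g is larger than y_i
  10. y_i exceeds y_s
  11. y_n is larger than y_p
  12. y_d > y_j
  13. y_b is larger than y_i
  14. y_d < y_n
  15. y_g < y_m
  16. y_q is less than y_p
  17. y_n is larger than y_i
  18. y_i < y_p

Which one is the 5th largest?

y_p

Piecing the relations together gives one ordering: y_s < y_j < y_d < y_i < y_g < y_m < y_q < y_p < y_n < y_h < y_b < y_c.
The 5th largest is y_p.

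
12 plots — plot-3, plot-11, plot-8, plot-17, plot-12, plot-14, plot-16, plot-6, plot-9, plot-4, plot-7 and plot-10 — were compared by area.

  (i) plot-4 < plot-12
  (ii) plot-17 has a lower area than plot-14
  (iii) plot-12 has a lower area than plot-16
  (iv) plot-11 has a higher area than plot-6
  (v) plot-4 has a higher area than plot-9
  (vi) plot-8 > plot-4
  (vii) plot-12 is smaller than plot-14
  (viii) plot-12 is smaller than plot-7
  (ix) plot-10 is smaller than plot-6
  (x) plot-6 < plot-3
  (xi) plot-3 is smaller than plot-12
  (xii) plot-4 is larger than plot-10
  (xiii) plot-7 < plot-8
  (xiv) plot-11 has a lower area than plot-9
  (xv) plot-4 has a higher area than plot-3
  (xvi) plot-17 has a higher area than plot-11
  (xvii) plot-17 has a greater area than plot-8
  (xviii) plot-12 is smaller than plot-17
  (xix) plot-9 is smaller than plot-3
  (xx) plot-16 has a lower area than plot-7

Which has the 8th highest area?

plot-3

Piecing the relations together gives one ordering: plot-10 < plot-6 < plot-11 < plot-9 < plot-3 < plot-4 < plot-12 < plot-16 < plot-7 < plot-8 < plot-17 < plot-14.
The 8th largest is plot-3.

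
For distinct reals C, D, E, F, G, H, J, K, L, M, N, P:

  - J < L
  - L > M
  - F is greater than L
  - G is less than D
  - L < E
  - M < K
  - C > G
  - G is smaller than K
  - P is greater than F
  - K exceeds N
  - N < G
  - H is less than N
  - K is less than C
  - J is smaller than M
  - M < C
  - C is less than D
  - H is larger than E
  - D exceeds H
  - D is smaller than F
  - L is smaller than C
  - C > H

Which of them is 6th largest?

G

Chaining the given pairs: J < M < L < E < H < N < G < K < C < D < F < P.
Counting 6 from the largest end gives G.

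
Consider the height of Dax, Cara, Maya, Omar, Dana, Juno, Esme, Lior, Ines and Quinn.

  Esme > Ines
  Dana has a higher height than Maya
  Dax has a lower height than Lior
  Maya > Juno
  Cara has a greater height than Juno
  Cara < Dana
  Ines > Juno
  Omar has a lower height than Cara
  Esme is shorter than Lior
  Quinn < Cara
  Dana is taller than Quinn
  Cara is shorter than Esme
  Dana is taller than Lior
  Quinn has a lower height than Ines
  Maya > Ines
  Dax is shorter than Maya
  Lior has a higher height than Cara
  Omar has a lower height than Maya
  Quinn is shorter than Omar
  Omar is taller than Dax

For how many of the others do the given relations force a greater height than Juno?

6

From Juno the given relations immediately reach Cara, Ines, Maya.
From those, Esme, Lior, Dana — 6 in total.
No other element is forced above Juno by the given relations, so the count is 6.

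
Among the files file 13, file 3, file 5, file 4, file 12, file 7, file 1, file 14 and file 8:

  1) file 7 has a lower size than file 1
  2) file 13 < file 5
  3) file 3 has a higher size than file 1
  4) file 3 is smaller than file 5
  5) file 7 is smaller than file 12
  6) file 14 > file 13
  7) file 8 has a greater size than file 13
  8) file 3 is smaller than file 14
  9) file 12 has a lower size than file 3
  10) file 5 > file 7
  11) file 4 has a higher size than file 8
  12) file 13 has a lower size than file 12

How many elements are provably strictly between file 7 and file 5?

3

The relations place file 7 below file 5. An element lies strictly between them when it is forced above file 7 and also forced below file 5.
Above file 7: {file 1, file 12, file 3, file 14}. Below file 5: {file 13, file 1, file 12, file 3}.
Intersection: {file 1, file 12, file 3} — 3.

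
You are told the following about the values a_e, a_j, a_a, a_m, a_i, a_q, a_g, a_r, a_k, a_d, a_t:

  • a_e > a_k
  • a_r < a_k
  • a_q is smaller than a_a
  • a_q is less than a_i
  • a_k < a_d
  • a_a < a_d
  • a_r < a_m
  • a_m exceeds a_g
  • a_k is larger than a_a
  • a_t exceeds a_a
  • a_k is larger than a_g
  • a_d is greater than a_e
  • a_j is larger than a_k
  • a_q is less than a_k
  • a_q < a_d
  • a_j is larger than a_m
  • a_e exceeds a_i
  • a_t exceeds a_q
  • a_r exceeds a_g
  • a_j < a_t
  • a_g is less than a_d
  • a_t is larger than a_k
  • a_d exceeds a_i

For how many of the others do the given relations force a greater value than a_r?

6

From a_r the given relations immediately reach a_m, a_k.
From those, a_j, a_t, a_e, a_d — 6 in total.
Nothing else is reachable above a_r; 6 in all.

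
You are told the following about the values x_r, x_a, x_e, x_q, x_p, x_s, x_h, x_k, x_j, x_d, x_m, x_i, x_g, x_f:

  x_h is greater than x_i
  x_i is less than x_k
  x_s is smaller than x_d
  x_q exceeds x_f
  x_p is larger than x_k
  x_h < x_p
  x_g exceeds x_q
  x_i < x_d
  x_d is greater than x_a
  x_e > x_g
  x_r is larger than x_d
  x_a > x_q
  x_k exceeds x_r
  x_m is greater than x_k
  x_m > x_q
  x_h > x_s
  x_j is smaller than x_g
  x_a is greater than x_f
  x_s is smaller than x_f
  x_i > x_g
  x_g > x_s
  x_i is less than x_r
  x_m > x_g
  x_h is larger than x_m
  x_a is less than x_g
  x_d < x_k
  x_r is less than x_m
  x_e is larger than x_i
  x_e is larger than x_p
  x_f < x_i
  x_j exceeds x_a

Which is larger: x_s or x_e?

Chaining the given relations: x_s < x_f < x_q < x_a < x_j < x_g < x_i < x_d < x_r < x_k < x_m < x_h < x_p < x_e.
So x_s < x_e; x_e is the larger of the two.

x_e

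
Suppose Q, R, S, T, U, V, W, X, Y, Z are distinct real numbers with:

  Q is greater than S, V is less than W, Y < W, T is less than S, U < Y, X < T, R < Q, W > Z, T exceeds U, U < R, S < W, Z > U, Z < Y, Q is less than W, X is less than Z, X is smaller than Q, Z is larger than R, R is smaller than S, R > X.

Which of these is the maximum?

W

Chaining downward from W: directly below it, Z, V, S, Q, Y; then U, X, T, R.
That covers every other element, and nothing is given above W, so W is the maximum.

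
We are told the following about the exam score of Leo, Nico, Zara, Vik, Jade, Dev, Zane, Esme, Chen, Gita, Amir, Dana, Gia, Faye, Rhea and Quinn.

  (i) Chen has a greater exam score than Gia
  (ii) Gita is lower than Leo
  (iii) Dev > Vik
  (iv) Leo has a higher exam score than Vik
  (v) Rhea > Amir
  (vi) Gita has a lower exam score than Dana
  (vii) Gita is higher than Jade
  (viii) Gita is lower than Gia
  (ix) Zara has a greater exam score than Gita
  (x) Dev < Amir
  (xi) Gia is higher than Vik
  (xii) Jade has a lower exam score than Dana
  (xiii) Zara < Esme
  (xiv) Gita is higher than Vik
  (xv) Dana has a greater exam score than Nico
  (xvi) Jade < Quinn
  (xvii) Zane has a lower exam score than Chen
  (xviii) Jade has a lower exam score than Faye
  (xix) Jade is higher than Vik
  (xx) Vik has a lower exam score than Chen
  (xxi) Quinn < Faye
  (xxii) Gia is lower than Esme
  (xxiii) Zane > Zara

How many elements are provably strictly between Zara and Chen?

1

The relations place Zara below Chen. An element lies strictly between them when it is forced above Zara and also forced below Chen.
Above Zara: {Zane, Esme}. Below Chen: {Vik, Jade, Gita, Zane, Gia}.
Intersection: {Zane} — 1.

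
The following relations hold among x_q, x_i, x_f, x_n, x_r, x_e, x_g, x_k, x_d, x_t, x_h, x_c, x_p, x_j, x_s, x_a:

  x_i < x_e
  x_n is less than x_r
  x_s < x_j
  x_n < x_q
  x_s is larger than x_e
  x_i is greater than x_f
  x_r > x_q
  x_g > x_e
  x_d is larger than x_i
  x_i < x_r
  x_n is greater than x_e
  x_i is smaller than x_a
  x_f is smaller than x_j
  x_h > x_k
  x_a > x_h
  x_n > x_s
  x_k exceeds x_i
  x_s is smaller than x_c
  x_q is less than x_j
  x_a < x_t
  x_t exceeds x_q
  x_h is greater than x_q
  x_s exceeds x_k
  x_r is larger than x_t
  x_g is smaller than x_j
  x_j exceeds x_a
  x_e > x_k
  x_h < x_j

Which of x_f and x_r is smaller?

x_f

Link the given pairs in sequence: x_f < x_i; x_i < x_k; x_k < x_e; x_e < x_s; x_s < x_n; x_n < x_q; x_q < x_h; x_h < x_a; x_a < x_t; x_t < x_r.
Chaining these gives x_f < x_i < x_k < x_e < x_s < x_n < x_q < x_h < x_a < x_t < x_r.
So x_f < x_r; x_f is the smaller of the two.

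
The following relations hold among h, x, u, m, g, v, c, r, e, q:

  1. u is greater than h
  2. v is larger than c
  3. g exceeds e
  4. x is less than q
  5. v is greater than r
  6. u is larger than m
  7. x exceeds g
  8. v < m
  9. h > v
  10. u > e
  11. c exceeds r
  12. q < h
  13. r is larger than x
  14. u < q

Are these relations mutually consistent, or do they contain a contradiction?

inconsistent

Chaining the given relations yields u < q < h, so u < h. But one relation states h < u. These cannot both hold.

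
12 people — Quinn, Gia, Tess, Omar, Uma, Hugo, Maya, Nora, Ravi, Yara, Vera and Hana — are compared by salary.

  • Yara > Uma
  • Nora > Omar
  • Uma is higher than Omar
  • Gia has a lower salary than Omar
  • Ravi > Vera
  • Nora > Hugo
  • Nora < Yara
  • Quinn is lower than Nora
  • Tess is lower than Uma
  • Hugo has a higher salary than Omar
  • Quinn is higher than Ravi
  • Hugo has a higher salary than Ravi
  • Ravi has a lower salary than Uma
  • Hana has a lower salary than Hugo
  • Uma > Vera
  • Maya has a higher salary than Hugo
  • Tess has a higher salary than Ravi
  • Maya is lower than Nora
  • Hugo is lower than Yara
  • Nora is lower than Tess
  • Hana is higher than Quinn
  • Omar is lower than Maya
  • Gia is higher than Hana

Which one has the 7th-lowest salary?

The consecutive relations fix a unique order: Vera < Ravi < Quinn < Hana < Gia < Omar < Hugo < Maya < Nora < Tess < Uma < Yara.
The 7th smallest is Hugo.

Hugo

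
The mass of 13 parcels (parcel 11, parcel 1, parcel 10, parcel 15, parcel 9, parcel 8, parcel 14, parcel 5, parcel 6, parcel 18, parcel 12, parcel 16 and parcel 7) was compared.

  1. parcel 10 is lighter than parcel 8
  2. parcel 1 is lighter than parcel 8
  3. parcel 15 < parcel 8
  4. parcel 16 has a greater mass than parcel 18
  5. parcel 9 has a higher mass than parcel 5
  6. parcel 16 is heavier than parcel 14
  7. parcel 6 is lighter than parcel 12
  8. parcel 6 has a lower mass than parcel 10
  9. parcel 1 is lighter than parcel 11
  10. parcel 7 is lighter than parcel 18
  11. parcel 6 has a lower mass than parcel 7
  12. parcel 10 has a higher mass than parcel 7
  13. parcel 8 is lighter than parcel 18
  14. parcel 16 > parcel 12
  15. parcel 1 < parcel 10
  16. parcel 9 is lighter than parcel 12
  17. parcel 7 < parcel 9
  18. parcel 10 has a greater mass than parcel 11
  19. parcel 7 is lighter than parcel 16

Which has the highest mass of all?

parcel 6 is not greatest since parcel 6 < parcel 7; parcel 7 is not greatest since parcel 7 < parcel 10; parcel 1 is not greatest since parcel 1 < parcel 8; parcel 5 is not greatest since parcel 5 < parcel 9; parcel 11 is not greatest since parcel 11 < parcel 10; parcel 15 is not greatest since parcel 15 < parcel 8; parcel 10 is not greatest since parcel 10 < parcel 8; parcel 9 is not greatest since parcel 9 < parcel 12; parcel 8 is not greatest since parcel 8 < parcel 18; parcel 18 is not greatest since parcel 18 < parcel 16; parcel 12 is not greatest since parcel 12 < parcel 16; parcel 14 is not greatest since parcel 14 < parcel 16.
Only parcel 16 has nothing above it, so parcel 16 is the highest mass.

parcel 16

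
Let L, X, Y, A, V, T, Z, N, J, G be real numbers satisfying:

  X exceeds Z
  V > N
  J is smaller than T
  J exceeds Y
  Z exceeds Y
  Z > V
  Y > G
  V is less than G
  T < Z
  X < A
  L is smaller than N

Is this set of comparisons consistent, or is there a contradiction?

The single ordering L < N < V < G < Y < J < T < Z < X < A satisfies every listed relation, so no contradiction arises.

consistent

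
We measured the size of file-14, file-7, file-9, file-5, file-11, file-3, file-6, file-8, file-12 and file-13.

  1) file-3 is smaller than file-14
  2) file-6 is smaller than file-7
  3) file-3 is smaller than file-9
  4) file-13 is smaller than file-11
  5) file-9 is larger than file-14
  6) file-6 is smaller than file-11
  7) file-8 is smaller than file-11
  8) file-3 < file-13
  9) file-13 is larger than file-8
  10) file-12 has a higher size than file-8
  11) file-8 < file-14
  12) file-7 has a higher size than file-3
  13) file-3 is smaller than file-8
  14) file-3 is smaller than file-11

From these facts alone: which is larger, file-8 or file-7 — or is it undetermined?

undetermined

Following every chain through file-8: above file-8 we get file-12, file-13, file-14, file-9, file-11; below file-8 we get file-3.
file-7 is not reached, and no chain runs the other way from file-7 to file-8.
So the given relations leave the order of file-8 and file-7 undetermined.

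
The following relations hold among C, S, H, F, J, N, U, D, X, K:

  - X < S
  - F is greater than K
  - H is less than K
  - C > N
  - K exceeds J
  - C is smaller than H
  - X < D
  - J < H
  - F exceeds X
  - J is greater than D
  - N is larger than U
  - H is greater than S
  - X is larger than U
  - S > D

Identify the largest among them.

F

U is not greatest since U < X; X is not greatest since X < D; D is not greatest since D < J; J is not greatest since J < K; N is not greatest since N < C; C is not greatest since C < H; S is not greatest since S < H; H is not greatest since H < K; K is not greatest since K < F.
Only F has nothing above it, so F is the largest.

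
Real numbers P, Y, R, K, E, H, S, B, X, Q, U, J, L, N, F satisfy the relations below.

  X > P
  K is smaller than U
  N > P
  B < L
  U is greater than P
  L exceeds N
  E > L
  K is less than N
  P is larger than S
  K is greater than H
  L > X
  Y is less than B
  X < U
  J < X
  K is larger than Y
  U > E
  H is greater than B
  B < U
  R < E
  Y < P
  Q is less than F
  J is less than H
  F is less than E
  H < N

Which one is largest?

U

Chaining downward from U: directly below it, B, K, P, X, E; then R, Y, J, S, H, F, L; then Q, N.
That covers every other element, and nothing is given above U, so U is the largest.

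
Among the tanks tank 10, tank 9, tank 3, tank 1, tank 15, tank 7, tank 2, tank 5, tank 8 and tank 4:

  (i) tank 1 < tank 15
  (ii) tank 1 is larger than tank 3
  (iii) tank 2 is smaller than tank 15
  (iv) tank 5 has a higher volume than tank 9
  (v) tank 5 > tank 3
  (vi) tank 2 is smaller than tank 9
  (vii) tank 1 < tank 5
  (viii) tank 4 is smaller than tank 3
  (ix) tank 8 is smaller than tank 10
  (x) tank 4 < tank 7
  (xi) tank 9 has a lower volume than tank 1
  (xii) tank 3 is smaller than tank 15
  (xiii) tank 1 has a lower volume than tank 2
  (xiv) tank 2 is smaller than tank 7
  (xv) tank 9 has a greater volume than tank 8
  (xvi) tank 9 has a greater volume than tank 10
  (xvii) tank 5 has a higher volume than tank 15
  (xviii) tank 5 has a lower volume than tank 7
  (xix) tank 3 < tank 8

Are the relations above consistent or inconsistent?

Chaining the given relations yields tank 9 < tank 1 < tank 2, so tank 9 < tank 2. But one relation states tank 2 < tank 9. These cannot both hold.

inconsistent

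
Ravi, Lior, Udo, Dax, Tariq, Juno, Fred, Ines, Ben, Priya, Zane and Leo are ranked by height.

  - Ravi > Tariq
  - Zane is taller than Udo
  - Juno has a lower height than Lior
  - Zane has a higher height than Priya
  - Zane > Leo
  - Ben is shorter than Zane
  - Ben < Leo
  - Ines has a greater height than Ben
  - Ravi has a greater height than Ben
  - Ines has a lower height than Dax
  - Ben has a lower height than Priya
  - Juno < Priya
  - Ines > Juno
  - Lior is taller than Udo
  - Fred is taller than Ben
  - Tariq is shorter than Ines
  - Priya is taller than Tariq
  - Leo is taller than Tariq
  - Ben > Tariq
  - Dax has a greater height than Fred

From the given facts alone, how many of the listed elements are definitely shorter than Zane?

6

The elements the relations force below Zane are Juno, Tariq, Udo, Ben, Leo, Priya — no chain reaches any other.
That is 6.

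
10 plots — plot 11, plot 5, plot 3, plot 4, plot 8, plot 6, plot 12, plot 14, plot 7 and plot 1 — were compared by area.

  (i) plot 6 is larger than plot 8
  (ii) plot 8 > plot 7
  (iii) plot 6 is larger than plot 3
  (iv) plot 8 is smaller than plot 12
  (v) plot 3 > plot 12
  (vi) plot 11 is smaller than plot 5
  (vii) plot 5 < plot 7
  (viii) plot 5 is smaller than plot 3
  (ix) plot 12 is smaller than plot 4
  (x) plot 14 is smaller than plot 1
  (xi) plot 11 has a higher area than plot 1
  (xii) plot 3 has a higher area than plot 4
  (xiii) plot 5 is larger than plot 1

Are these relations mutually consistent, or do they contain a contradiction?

consistent

Every relation is compatible with plot 14 < plot 1 < plot 11 < plot 5 < plot 7 < plot 8 < plot 12 < plot 4 < plot 3 < plot 6; the set is consistent.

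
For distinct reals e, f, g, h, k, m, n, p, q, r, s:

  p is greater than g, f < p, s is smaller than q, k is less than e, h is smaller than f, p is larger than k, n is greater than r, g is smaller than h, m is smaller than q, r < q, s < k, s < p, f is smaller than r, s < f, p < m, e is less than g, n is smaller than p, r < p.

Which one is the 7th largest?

The consecutive relations fix a unique order: s < k < e < g < h < f < r < n < p < m < q.
The 7th largest is h.

h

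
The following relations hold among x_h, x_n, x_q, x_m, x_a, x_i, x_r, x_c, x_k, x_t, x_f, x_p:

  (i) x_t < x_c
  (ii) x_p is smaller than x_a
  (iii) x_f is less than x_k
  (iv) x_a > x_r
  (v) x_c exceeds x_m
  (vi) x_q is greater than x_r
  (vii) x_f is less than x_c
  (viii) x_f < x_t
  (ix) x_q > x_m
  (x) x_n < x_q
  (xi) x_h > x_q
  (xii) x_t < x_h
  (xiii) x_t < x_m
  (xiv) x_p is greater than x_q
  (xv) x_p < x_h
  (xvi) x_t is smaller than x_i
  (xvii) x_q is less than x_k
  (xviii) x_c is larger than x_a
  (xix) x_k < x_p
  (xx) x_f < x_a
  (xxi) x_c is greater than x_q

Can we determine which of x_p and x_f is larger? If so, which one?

x_f < x_t and x_t < x_m give x_f < x_m.
With x_m < x_q: x_f < x_t < x_m < x_q.
Then x_q < x_p extends the chain to x_p.
So x_p is larger.

x_p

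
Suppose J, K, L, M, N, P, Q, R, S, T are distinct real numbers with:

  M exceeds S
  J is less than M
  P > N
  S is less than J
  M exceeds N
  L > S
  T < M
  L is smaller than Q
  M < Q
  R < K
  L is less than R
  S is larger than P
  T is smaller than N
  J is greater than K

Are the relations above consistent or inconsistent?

consistent

The single ordering T < N < P < S < L < R < K < J < M < Q satisfies every listed relation, so no contradiction arises.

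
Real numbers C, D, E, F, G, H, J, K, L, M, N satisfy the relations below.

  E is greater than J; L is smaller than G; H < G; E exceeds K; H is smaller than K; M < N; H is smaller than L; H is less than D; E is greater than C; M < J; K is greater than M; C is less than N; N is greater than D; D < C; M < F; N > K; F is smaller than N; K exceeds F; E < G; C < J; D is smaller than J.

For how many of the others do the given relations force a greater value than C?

From C the given relations immediately reach J, E, N.
From those, G — 4 in total.
Nothing else is reachable above C; 4 in all.

4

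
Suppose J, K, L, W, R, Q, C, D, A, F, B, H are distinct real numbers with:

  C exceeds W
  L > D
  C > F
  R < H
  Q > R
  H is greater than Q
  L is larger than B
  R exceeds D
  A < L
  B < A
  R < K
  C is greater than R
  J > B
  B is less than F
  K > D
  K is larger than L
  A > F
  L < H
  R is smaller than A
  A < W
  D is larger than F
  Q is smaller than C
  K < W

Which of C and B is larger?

C

B < F < A < L < K < W < C, by transitivity through F, A, L, K, W.
So B < C; C is the larger of the two.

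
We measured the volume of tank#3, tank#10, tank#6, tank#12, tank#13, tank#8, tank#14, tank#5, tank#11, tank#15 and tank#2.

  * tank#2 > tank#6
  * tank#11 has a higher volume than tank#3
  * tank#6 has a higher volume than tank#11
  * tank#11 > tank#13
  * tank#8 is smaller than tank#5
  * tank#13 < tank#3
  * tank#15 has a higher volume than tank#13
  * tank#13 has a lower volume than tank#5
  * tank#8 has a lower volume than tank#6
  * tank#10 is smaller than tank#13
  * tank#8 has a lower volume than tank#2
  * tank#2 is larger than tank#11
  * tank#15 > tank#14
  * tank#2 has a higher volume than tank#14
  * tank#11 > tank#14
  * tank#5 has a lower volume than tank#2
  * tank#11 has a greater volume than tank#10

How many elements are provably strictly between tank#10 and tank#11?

2

The relations place tank#10 below tank#11. An element lies strictly between them when it is forced above tank#10 and also forced below tank#11.
Above tank#10: {tank#13, tank#3, tank#5, tank#15, tank#6, tank#2}. Below tank#11: {tank#14, tank#13, tank#3}.
Intersection: {tank#13, tank#3} — 2.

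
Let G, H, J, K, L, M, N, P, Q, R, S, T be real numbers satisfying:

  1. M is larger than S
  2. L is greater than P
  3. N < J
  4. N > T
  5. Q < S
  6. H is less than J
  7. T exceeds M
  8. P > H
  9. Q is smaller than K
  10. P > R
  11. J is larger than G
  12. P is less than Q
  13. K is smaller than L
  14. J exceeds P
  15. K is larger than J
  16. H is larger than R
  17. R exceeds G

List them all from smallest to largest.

Each adjacent pair is fixed by a given relation: G < R; R < H; H < P; P < Q; Q < S; S < M; M < T; T < N; N < J; J < K; K < L. Chaining them end to end gives the full order.

G < R < H < P < Q < S < M < T < N < J < K < L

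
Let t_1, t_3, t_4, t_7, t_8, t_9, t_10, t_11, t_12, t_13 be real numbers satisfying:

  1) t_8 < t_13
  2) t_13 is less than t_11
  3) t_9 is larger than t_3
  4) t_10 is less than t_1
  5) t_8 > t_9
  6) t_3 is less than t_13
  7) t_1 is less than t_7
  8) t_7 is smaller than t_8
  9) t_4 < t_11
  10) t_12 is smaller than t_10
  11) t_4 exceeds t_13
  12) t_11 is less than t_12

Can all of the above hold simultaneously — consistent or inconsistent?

inconsistent

Chaining the given relations yields t_8 < t_13 < t_4 < t_11 < t_12 < t_10 < t_1 < t_7, so t_8 < t_7. But one relation states t_7 < t_8. These cannot both hold.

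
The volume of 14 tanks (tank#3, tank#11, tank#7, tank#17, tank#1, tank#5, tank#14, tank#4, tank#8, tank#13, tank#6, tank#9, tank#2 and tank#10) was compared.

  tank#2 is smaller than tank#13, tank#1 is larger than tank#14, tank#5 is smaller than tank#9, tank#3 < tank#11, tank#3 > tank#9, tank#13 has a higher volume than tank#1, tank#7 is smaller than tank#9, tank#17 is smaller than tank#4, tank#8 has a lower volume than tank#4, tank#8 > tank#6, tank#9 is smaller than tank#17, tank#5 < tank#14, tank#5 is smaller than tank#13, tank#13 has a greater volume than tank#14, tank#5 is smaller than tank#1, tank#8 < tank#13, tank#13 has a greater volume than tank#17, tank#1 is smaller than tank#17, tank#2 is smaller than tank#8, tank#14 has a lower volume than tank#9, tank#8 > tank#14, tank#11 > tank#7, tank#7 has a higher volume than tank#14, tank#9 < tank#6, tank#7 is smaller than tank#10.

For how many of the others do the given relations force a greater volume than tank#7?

9

Directly above tank#7: tank#9, tank#10, tank#11.
One step further: tank#3, tank#6, tank#17 (6 so far).
One step further: tank#8, tank#13, tank#4 (9 so far).
Nothing else is reachable above tank#7; 9 in all.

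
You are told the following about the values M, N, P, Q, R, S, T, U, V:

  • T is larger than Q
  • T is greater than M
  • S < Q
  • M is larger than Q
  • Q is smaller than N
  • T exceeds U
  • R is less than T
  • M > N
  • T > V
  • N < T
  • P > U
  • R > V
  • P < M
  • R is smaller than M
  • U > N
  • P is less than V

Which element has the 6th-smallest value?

V

Chaining the given pairs: S < Q < N < U < P < V < R < M < T.
Counting 6 from the smallest end gives V.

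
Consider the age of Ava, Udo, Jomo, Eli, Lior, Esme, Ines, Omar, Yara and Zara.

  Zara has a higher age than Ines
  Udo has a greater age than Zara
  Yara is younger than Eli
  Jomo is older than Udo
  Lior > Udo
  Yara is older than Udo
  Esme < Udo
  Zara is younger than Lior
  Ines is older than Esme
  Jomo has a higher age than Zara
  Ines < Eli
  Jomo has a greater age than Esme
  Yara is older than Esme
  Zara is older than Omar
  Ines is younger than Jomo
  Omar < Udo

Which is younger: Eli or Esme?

Esme < Ines and Ines < Zara give Esme < Zara.
With Zara < Udo: Esme < Ines < Zara < Udo.
Then Udo < Yara extends the chain to Yara.
With Yara < Eli: Esme < Ines < Zara < Udo < Yara < Eli.
So Esme < Eli; Esme is the younger of the two.

Esme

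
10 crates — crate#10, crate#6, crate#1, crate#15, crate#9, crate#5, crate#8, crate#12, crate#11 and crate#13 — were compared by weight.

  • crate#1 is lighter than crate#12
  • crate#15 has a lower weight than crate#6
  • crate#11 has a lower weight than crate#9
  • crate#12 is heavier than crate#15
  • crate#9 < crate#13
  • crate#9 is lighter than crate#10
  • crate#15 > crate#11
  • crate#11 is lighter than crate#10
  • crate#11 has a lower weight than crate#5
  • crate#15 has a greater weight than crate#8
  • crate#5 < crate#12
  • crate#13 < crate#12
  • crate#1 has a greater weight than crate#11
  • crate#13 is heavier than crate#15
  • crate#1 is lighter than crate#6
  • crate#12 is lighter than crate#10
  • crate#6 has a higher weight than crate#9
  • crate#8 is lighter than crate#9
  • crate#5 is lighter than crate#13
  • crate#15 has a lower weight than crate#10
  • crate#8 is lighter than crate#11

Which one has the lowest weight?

Chaining upward from crate#8: directly above it, crate#11, crate#9, crate#15; then crate#1, crate#5, crate#13, crate#12, crate#10, crate#6.
That covers every other element, and nothing is given below crate#8, so crate#8 is the lowest weight.

crate#8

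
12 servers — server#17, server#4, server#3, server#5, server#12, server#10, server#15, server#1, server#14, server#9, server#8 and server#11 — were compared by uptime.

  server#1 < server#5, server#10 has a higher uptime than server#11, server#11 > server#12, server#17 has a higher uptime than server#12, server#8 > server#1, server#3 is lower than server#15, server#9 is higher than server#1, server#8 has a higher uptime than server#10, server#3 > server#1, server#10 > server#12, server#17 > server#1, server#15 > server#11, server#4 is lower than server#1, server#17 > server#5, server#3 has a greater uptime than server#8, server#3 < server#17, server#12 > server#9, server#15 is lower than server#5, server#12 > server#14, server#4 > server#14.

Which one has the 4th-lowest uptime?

Chaining the given pairs: server#14 < server#4 < server#1 < server#9 < server#12 < server#11 < server#10 < server#8 < server#3 < server#15 < server#5 < server#17.
The 4th smallest is server#9.

server#9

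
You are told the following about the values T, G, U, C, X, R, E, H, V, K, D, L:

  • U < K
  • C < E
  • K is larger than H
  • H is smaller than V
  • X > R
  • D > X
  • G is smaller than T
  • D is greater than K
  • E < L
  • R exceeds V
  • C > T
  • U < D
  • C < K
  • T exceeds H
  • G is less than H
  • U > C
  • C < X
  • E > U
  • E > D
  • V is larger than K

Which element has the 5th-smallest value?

U

Piecing the relations together gives one ordering: G < H < T < C < U < K < V < R < X < D < E < L.
Counting 5 from the smallest end gives U.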